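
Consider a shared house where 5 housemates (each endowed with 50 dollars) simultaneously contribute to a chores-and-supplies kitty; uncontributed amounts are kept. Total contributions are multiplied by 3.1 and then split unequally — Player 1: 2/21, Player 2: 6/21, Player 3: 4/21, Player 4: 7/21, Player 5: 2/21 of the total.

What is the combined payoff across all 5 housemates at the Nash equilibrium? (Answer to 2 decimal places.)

355.00 dollars

For player j, contributing a unit is worthwhile iff 3.1 × (j's share) ≥ 1, i.e. iff j's share is at least 0.3226.
The only share above 0.3226 is Player 4's 7/21, contributing 50; the remaining 4 contribute 0. Total contributed: 50.
The chores-and-supplies kitty pays out 3.1 × 50 = 155.00 in total (split across the unequal shares, but the aggregate is all that matters for the group sum).
The 4 free-riders keep 50 each, adding 200. Group total = 200 + 155.00 = 355.00.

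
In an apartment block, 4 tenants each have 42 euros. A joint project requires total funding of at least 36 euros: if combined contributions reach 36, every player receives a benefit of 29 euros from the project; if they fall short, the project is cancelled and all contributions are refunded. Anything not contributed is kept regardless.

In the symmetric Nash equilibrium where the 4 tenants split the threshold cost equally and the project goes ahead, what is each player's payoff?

Equal share of the threshold: 36/4 = 9.
At this profile no one gains by cutting their contribution: any cut drops the total below 36, the project is cancelled, contributions are refunded, and the deviator ends with 42, which is less than 42 − 9 + 29 = 62. Contributing more than 9 just wastes the excess. So contributing exactly 9 is a best response.
Each player's payoff: 42 − 9 + 29 = 62.

62 euros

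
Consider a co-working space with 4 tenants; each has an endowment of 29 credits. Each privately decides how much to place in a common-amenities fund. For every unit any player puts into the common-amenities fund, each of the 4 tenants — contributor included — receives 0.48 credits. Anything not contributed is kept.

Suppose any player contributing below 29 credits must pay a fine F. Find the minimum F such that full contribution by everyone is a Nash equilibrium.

Given the others contribute fully, the best deviation is to contribute 0 (any partial contribution still incurs the fine and gives up units whose private return 0.48 is below 1).
Deviating from 29 to 0 saves 29 credits but forfeits the deviator's share of the drop in the common-amenities fund: 0.48 × 29 = 13.92.
So the deviation gain is 29 − 13.92 = 15.08, and the fine must be at least 15.08 credits to wipe it out.

15.08 credits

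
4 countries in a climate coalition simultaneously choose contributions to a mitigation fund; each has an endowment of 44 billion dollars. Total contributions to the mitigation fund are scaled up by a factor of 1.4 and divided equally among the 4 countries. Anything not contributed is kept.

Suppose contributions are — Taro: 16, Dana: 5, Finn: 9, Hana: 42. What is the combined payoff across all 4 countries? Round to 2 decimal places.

Total contributed: 16 + 5 + 9 + 42 = 72; total kept: 4 × 44 − 72 = 104.
The mitigation fund pays out 1.4 × 72 = 100.80 in aggregate.
Group total = 104 + 100.80 = 204.80.

204.80 billion dollars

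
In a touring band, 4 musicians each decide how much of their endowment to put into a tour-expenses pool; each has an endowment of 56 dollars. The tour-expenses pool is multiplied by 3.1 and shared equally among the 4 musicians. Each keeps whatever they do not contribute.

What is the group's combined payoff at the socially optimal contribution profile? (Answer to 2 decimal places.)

Each contributed unit returns 3.100 to the group as a whole (0.7750 to each of 4 players), which exceeds 1, so the social optimum is full contribution: group total = 3.100 × 224 = 694.40.

694.40 dollars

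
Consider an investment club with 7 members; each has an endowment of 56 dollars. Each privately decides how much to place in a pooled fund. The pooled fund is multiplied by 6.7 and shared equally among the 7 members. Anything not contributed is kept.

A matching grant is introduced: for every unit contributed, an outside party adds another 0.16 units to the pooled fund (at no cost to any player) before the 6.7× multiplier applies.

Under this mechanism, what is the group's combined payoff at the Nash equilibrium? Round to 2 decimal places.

The effective private return per unit is now 6.7 × 1.16 / 7 = 1.1103 > 1, so every player's dominant strategy flips to full contribution.
So the Nash equilibrium is full contribution by all 7; the group earns 6.7 × 1.16 × 392 = 3046.62.

3046.62 dollars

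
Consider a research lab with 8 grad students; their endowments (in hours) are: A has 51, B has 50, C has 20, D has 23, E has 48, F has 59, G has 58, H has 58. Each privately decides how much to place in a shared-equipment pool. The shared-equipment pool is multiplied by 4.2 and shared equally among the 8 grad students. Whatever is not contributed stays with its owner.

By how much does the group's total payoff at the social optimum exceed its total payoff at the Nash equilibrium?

1174.40 hours

The private return per contributed unit is 4.2/8 = 0.5250 < 1 for every player regardless of endowment, so the Nash equilibrium is zero contribution and the group total is Σ E_j = 51 + 50 + 20 + 23 + 48 + 59 + 58 + 58 = 367.
Each contributed unit returns 4.200 to the group, so the social optimum is full contribution by everyone: group total = 4.200 × 367 = 1541.40.
Efficiency loss = (4.200 − 1) × 367 = 1174.40.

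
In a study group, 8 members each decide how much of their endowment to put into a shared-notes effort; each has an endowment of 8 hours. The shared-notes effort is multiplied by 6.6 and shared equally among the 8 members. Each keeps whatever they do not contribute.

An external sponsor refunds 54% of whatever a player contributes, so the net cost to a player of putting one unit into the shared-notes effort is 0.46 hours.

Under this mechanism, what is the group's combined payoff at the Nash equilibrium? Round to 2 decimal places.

With the mechanism, a contributed unit returns (6.6/8) / 0.46 = 1.7935 per unit of net cost to the contributor — now above 1 — so contributing fully is weakly dominant for every player.
So the Nash equilibrium is full contribution by all 8; the group earns 8 × (8 × 0.54 + 6.6 × 8) = 456.96.

456.96 hours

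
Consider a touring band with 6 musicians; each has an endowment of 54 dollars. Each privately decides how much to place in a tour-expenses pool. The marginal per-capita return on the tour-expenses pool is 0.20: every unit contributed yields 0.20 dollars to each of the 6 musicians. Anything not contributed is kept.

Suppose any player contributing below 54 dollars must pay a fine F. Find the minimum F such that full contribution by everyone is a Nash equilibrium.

43.20 dollars

Given the others contribute fully, the best deviation is to contribute 0 (any partial contribution still incurs the fine and gives up units whose private return 0.20 is below 1).
Deviating from 54 to 0 saves 54 dollars but forfeits the deviator's share of the drop in the tour-expenses pool: 0.20 × 54 = 10.80.
So the deviation gain is 54 − 10.80 = 43.20, and the fine must be at least 43.20 dollars to wipe it out.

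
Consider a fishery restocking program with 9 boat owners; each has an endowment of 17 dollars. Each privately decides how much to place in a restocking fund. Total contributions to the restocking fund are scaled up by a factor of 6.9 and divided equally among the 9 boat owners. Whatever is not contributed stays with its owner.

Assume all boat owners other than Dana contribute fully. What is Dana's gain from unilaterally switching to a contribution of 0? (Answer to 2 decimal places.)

3.97 dollars

Switching from a contribution of 17 to 0 lets Dana keep an extra 17 dollars, but lowers the restocking fund by 17, which costs Dana their own share of that drop: 6.9/9 × 17 = 13.03.
Net gain = 17 − 13.03 = 3.97. The private return per contributed unit (0.7667) is below 1, so free-riding is indeed the best response regardless of what the others do.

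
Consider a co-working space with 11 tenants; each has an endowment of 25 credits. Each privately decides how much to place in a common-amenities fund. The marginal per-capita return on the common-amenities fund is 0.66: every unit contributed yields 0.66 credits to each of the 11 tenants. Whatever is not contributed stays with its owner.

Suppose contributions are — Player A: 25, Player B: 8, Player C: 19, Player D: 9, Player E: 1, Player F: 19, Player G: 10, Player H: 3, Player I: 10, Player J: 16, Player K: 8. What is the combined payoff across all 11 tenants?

1076.28 credits

Total contributed: 25 + 8 + 19 + 9 + 1 + 19 + 10 + 3 + 10 + 16 + 8 = 128; total kept: 11 × 25 − 128 = 147.
The common-amenities fund pays out 0.66 × 11 × 128 = 929.28 in aggregate.
Group total = 147 + 929.28 = 1076.28.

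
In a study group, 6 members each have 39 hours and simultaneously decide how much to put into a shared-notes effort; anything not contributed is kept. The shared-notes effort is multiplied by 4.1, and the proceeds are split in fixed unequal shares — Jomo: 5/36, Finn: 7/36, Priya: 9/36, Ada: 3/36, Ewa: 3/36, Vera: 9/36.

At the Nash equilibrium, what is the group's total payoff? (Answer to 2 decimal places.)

A player with share s gets back 4.1·s per unit contributed, so full contribution is dominant for anyone with s > 1/4.1 = 0.2439 and zero contribution is dominant for anyone below.
Priya and Vera are above the threshold, contributing 39 each; the remaining 4 contribute 0. Total contributed: 78.
The shared-notes effort pays out 4.1 × 78 = 319.80 in total (split across the unequal shares, but the aggregate is all that matters for the group sum).
The 4 free-riders keep 39 each, adding 156. Group total = 156 + 319.80 = 475.80.

475.80 hours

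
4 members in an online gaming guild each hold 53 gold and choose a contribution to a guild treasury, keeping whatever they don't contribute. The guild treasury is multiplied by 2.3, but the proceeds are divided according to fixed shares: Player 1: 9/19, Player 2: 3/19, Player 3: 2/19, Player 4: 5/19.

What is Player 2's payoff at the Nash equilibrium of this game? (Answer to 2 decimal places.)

72.25 gold

A player with share s gets back 2.3·s per unit contributed, so full contribution is dominant for anyone with s > 1/2.3 = 0.4348 and zero contribution is dominant for anyone below.
Only Player 1 (9/19) clears that bar, contributing 53; the remaining 3 contribute 0. Total contributed: 53.
Player 2 keeps 53 and receives 2.3 × 53 × 3/19 = 19.25 from the guild treasury, for a payoff of 72.25.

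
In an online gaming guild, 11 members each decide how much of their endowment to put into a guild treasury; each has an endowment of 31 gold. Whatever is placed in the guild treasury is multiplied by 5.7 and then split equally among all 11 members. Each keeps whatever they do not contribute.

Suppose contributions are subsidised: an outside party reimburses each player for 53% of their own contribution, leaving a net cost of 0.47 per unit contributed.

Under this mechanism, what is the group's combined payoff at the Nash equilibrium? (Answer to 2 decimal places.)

The effective private return per unit is now (5.7/11) / 0.47 = 1.1025 > 1, so every player's dominant strategy flips to full contribution.
At the Nash equilibrium everyone contributes 31. Group total payoff = 11 × (31 × 0.53 + 5.7 × 31) = 2124.43.

2124.43 gold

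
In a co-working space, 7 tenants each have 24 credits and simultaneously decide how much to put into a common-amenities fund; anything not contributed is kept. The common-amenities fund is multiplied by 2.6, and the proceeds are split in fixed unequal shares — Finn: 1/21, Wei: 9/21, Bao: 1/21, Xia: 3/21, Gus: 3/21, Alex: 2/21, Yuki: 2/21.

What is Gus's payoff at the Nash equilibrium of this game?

A player with share s gets back 2.6·s per unit contributed, so full contribution is dominant for anyone with s > 1/2.6 = 0.3846 and zero contribution is dominant for anyone below.
The only share above 0.3846 is Wei's 9/21, contributing 24; the remaining 6 contribute 0. Total contributed: 24.
Gus keeps 24 and receives 2.6 × 24 × 3/21 = 8.91 from the common-amenities fund, for a payoff of 32.91.

32.91 credits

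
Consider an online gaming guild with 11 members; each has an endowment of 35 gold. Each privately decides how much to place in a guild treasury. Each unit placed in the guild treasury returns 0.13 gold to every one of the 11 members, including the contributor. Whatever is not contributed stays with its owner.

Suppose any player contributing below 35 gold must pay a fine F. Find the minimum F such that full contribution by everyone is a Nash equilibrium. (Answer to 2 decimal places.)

30.45 gold

Given the others contribute fully, the best deviation is to contribute 0 (any partial contribution still incurs the fine and gives up units whose private return 0.13 is below 1).
Deviating from 35 to 0 saves 35 gold but forfeits the deviator's share of the drop in the guild treasury: 0.13 × 35 = 4.55.
So the deviation gain is 35 − 4.55 = 30.45, and the fine must be at least 30.45 gold to wipe it out.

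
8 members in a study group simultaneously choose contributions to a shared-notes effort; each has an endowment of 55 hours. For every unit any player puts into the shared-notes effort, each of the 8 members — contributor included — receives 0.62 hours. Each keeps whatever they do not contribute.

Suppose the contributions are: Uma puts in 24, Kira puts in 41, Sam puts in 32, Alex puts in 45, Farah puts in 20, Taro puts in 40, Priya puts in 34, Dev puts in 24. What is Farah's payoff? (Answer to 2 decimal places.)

196.20 hours

Total contributed: 24 + 41 + 32 + 45 + 20 + 40 + 34 + 24 = 260.
Each receives 0.62 × 260 = 161.20 from the shared-notes effort.
Farah keeps 55 − 20 = 35, so Farah's payoff is 35 + 161.20 = 196.20.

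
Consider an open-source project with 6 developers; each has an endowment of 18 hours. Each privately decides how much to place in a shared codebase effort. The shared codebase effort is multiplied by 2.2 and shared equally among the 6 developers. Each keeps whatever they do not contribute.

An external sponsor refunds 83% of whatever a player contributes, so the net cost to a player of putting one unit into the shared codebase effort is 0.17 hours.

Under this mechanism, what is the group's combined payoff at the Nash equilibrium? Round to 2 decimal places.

With the mechanism, a contributed unit returns (2.2/6) / 0.17 = 2.1569 per unit of net cost to the contributor — now above 1 — so contributing fully is weakly dominant for every player.
So the Nash equilibrium is full contribution by all 6; the group earns 6 × (18 × 0.83 + 2.2 × 18) = 327.24.

327.24 hours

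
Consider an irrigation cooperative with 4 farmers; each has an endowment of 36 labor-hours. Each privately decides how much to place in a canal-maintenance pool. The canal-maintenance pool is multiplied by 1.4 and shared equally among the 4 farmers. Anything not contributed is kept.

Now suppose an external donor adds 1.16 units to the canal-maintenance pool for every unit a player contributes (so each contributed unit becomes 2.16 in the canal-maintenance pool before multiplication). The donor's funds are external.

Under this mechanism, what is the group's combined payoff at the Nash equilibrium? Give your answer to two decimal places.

144.00 labor-hours

With the mechanism, a contributed unit returns 1.4 × 2.16 / 4 = 0.7560 per unit of net cost — still below 1 — so contributing 0 remains dominant for every player.
Everyone keeps their endowment and the group total is 4 × 36 = 144.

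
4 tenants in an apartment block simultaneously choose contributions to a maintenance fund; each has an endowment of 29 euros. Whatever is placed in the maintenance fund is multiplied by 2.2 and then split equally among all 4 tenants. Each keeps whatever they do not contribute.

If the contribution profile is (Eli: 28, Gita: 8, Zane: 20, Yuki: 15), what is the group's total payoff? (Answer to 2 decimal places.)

201.20 euros

Total contributed: 28 + 8 + 20 + 15 = 71; total kept: 4 × 29 − 71 = 45.
The maintenance fund pays out 2.2 × 71 = 156.20 in aggregate.
Group total = 45 + 156.20 = 201.20.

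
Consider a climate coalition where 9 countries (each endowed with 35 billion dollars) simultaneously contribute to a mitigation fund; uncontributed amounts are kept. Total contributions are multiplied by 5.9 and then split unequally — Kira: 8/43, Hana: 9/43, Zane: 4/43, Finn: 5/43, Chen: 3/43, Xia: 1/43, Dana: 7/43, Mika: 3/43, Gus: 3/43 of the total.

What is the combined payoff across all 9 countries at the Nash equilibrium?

658.00 billion dollars

Each unit j contributes comes back to j as 5.9 × (j's share), so j prefers to contribute only if that share exceeds 1/5.9 = 0.1695; otherwise keeping the unit dominates.
The shares above 0.1695 belong to Kira and Hana, contributing 35 each; the remaining 7 contribute 0. Total contributed: 70.
The mitigation fund pays out 5.9 × 70 = 413.00 in total (split across the unequal shares, but the aggregate is all that matters for the group sum).
The 7 free-riders keep 35 each, adding 245. Group total = 245 + 413.00 = 658.00.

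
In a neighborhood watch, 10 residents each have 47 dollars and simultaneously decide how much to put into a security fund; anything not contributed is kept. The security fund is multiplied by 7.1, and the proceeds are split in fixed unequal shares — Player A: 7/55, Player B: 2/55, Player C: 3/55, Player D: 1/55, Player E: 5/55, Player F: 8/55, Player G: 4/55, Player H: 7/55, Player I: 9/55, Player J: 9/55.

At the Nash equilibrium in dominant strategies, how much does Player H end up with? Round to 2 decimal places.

A player with share s gets back 7.1·s per unit contributed, so full contribution is dominant for anyone with s > 1/7.1 = 0.1408 and zero contribution is dominant for anyone below.
Player F, Player I and Player J clear that bar, contributing 47 each; the remaining 7 contribute 0. Total contributed: 141.
Player H keeps 47 and receives 7.1 × 141 × 7/55 = 127.41 from the security fund, for a payoff of 174.41.

174.41 dollars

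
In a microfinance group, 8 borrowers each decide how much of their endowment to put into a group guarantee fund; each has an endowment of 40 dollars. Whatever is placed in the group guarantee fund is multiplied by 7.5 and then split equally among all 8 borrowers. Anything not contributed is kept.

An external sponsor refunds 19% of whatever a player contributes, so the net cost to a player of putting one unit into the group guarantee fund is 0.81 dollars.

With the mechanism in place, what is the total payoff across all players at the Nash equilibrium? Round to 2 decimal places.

2460.80 dollars

The effective private return per unit is now (7.5/8) / 0.81 = 1.1574 > 1, so every player's dominant strategy flips to full contribution.
So the Nash equilibrium is full contribution by all 8; the group earns 8 × (40 × 0.19 + 7.5 × 40) = 2460.80.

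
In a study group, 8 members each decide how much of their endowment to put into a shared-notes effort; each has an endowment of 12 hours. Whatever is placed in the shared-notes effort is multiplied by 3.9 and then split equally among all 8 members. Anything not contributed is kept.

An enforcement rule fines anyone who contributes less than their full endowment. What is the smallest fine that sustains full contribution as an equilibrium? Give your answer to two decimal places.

Given the others contribute fully, the best deviation is to contribute 0 (any partial contribution still incurs the fine and gives up units whose private return 0.4875 is below 1).
Deviating from 12 to 0 saves 12 hours but forfeits the deviator's share of the drop in the shared-notes effort: 3.9/8 × 12 = 5.85.
So the deviation gain is 12 − 5.85 = 6.15, and the fine must be at least 6.15 hours to wipe it out.

6.15 hours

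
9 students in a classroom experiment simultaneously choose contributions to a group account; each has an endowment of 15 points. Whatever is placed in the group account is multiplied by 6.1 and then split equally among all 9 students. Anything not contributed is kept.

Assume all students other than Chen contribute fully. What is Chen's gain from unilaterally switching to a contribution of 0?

Switching from a contribution of 15 to 0 lets Chen keep an extra 15 points, but lowers the group account by 15, which costs Chen their own share of that drop: 6.1/9 × 15 = 10.17.
Net gain = 15 − 10.17 = 4.83. The private return per contributed unit (0.6778) is below 1, so free-riding is indeed the best response regardless of what the others do.

4.83 points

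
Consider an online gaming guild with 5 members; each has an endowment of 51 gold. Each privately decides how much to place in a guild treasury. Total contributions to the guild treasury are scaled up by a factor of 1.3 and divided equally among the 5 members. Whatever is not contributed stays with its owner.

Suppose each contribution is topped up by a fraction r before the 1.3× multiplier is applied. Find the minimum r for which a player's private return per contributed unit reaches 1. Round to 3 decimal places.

2.846

With matching at rate r, one contributed unit becomes (1 + r) in the guild treasury and returns 1.3 × (1 + r) / 5 to the contributor.
Setting this equal to 1: 1 + r = 5/1.3 = 3.8462.
So the minimum matching rate is r = 3.8462 − 1 = 2.846.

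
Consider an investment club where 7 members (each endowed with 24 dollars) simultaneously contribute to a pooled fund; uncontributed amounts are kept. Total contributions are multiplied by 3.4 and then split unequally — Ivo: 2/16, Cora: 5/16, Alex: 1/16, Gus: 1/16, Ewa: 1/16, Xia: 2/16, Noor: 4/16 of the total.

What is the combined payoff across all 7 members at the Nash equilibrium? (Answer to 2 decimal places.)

Each unit j contributes comes back to j as 3.4 × (j's share), so j prefers to contribute only if that share exceeds 1/3.4 = 0.2941; otherwise keeping the unit dominates.
Only Cora (5/16) clears that bar, contributing 24; the remaining 6 contribute 0. Total contributed: 24.
The pooled fund pays out 3.4 × 24 = 81.60 in total (split across the unequal shares, but the aggregate is all that matters for the group sum).
The 6 free-riders keep 24 each, adding 144. Group total = 144 + 81.60 = 225.60.

225.60 dollars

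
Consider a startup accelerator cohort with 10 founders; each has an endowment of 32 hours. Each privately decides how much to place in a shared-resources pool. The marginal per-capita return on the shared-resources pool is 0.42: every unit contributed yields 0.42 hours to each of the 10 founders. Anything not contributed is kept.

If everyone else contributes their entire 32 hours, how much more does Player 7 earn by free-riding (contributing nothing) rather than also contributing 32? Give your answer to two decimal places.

Switching from a contribution of 32 to 0 lets Player 7 keep an extra 32 hours, but lowers the shared-resources pool by 32, which costs Player 7 their own share of that drop: 0.42 × 32 = 13.44.
Net gain = 32 − 13.44 = 18.56. The private return per contributed unit (0.42) is below 1, so free-riding is indeed the best response regardless of what the others do.

18.56 hours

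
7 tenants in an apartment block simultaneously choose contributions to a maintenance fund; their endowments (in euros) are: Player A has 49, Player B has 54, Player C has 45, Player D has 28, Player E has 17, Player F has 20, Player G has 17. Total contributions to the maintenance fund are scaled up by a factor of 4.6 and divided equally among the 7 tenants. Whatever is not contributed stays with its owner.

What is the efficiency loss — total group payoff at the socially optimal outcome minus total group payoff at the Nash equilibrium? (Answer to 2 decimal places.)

828.00 euros

The private return per contributed unit is 4.6/7 = 0.6571 < 1 for every player regardless of endowment, so the Nash equilibrium is zero contribution and the group total is Σ E_j = 49 + 54 + 45 + 28 + 17 + 20 + 17 = 230.
Each contributed unit returns 4.600 to the group, so the social optimum is full contribution by everyone: group total = 4.600 × 230 = 1058.00.
Efficiency loss = (4.600 − 1) × 230 = 828.00.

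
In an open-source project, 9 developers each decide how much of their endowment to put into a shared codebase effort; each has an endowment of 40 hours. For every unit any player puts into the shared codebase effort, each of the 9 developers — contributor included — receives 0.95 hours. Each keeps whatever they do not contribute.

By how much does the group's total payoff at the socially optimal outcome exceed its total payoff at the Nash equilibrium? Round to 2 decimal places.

The private return per contributed unit is 0.95 < 1, so contributing 0 is dominant for every player. At the Nash equilibrium everyone keeps their 40, and the group total is 9 × 40 = 360.
Each contributed unit returns 8.550 to the group as a whole (0.95 to each of 9 players), which exceeds 1, so the social optimum is full contribution: group total = 8.550 × 360 = 3078.00.
Efficiency loss = 3078.00 − 360 = 2718.00.

2718.00 hours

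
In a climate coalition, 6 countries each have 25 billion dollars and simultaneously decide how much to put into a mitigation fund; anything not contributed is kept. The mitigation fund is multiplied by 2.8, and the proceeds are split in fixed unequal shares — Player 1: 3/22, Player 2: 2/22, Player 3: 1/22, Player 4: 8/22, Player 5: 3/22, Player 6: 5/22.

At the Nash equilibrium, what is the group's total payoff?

195.00 billion dollars

Player j's private return per contributed unit is 2.8 × (j's share). Contributing is weakly dominant for j when that share is at least 1/2.8 = 0.3571, and contributing 0 is dominant otherwise.
Only Player 4 (8/22) clears that bar, contributing 25; the remaining 5 contribute 0. Total contributed: 25.
The mitigation fund pays out 2.8 × 25 = 70.00 in total (split across the unequal shares, but the aggregate is all that matters for the group sum).
The 5 free-riders keep 25 each, adding 125. Group total = 125 + 70.00 = 195.00.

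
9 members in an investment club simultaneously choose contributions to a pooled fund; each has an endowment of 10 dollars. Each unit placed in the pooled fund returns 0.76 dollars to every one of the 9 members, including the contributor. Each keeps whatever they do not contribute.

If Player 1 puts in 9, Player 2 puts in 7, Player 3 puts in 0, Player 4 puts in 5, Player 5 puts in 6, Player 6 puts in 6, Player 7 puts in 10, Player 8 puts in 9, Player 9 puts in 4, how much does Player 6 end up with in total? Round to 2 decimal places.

Total contributed: 9 + 7 + 0 + 5 + 6 + 6 + 10 + 9 + 4 = 56.
Each receives 0.76 × 56 = 42.56 from the pooled fund.
Player 6 keeps 10 − 6 = 4, so Player 6's payoff is 4 + 42.56 = 46.56.

46.56 dollars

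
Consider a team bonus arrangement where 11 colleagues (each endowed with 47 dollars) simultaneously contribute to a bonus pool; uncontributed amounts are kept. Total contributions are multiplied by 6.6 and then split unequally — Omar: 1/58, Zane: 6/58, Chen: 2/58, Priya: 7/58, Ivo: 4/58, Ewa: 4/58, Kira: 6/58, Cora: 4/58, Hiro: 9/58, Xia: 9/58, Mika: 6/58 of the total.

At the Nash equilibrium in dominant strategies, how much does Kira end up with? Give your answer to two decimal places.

111.18 dollars

For player j, contributing a unit is worthwhile iff 6.6 × (j's share) ≥ 1, i.e. iff j's share is at least 0.1515.
The shares above 0.1515 belong to Hiro and Xia, contributing 47 each; the remaining 9 contribute 0. Total contributed: 94.
Kira keeps 47 and receives 6.6 × 94 × 6/58 = 64.18 from the bonus pool, for a payoff of 111.18.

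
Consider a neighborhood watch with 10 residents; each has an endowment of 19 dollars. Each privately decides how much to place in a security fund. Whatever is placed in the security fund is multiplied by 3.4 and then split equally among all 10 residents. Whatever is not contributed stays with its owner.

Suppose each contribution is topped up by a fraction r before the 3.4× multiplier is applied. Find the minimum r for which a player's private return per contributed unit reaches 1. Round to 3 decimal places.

With matching at rate r, one contributed unit becomes (1 + r) in the security fund and returns 3.4 × (1 + r) / 10 to the contributor.
Setting this equal to 1: 1 + r = 10/3.4 = 2.9412.
So the minimum matching rate is r = 2.9412 − 1 = 1.941.

1.941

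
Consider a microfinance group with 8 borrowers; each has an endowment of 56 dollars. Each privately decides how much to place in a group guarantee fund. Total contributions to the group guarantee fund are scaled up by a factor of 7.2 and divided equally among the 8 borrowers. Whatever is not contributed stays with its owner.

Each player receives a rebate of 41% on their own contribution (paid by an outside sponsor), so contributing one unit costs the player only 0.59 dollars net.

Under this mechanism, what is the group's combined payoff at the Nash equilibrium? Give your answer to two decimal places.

Under the mechanism each unit contributed yields (7.2/8) / 0.59 = 1.5254 back to its contributor per unit of net cost, which exceeds 1, making full contribution the dominant choice for everyone.
So the Nash equilibrium is full contribution by all 8; the group earns 8 × (56 × 0.41 + 7.2 × 56) = 3409.28.

3409.28 dollars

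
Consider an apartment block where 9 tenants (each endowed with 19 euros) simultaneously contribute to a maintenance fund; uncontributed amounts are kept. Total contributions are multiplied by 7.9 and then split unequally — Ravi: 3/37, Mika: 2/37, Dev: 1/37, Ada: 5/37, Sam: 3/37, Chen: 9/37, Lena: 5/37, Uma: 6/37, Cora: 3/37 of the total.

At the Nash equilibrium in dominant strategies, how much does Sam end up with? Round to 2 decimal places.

67.68 euros

A player with share s gets back 7.9·s per unit contributed, so full contribution is dominant for anyone with s > 1/7.9 = 0.1266 and zero contribution is dominant for anyone below.
The shares above 0.1266 belong to Ada, Chen, Lena and Uma, contributing 19 each; the remaining 5 contribute 0. Total contributed: 76.
Sam keeps 19 and receives 7.9 × 76 × 3/37 = 48.68 from the maintenance fund, for a payoff of 67.68.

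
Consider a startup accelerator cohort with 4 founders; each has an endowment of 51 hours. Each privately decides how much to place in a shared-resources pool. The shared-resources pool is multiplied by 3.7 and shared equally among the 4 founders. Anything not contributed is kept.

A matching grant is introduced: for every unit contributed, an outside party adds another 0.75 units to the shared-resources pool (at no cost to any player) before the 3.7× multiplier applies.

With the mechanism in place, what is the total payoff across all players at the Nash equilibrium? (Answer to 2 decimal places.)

1320.90 hours

The effective private return per unit is now 3.7 × 1.75 / 4 = 1.6188 > 1, so every player's dominant strategy flips to full contribution.
At the Nash equilibrium everyone contributes 51. Group total payoff = 3.7 × 1.75 × 204 = 1320.90.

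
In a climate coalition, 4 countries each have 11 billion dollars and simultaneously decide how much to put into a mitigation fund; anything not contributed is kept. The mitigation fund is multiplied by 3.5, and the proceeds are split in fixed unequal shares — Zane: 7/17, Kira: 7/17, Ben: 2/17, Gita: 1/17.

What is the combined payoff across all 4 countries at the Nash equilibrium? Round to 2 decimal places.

99.00 billion dollars

Player j's private return per contributed unit is 3.5 × (j's share). Contributing is weakly dominant for j when that share is at least 1/3.5 = 0.2857, and contributing 0 is dominant otherwise.
Zane and Kira clear that bar, contributing 11 each; the remaining 2 contribute 0. Total contributed: 22.
The mitigation fund pays out 3.5 × 22 = 77.00 in total (split across the unequal shares, but the aggregate is all that matters for the group sum).
The 2 free-riders keep 11 each, adding 22. Group total = 22 + 77.00 = 99.00.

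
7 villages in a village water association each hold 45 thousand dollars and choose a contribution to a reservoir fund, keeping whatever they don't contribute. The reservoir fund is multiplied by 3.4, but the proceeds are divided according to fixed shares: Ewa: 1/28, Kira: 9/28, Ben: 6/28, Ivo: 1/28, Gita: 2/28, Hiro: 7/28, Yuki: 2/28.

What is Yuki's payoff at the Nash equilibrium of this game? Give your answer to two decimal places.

55.93 thousand dollars

Each unit j contributes comes back to j as 3.4 × (j's share), so j prefers to contribute only if that share exceeds 1/3.4 = 0.2941; otherwise keeping the unit dominates.
Kira alone (share 9/28) is above the threshold, contributing 45; the remaining 6 contribute 0. Total contributed: 45.
Yuki keeps 45 and receives 3.4 × 45 × 2/28 = 10.93 from the reservoir fund, for a payoff of 55.93.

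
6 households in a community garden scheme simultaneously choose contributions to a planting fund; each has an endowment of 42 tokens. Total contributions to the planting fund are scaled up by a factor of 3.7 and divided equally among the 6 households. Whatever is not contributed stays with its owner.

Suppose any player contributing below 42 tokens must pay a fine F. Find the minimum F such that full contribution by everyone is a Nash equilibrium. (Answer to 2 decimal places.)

16.10 tokens

Given the others contribute fully, the best deviation is to contribute 0 (any partial contribution still incurs the fine and gives up units whose private return 0.6167 is below 1).
Deviating from 42 to 0 saves 42 tokens but forfeits the deviator's share of the drop in the planting fund: 3.7/6 × 42 = 25.90.
So the deviation gain is 42 − 25.90 = 16.10, and the fine must be at least 16.10 tokens to wipe it out.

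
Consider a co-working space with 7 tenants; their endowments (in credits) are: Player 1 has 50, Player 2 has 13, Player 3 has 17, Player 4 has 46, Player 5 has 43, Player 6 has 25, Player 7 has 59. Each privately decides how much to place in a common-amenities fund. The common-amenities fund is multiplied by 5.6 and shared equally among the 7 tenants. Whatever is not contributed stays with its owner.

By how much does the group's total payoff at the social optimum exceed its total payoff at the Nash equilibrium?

1163.80 credits

The private return per contributed unit is 5.6/7 = 0.8000 < 1 for every player regardless of endowment, so the Nash equilibrium is zero contribution and the group total is Σ E_j = 50 + 13 + 17 + 46 + 43 + 25 + 59 = 253.
Each contributed unit returns 5.600 to the group, so the social optimum is full contribution by everyone: group total = 5.600 × 253 = 1416.80.
Efficiency loss = (5.600 − 1) × 253 = 1163.80.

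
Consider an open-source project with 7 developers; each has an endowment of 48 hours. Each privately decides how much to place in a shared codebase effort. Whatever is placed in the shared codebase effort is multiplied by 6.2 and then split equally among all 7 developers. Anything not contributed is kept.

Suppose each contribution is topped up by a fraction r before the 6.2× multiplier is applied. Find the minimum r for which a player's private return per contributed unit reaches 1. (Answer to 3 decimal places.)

With matching at rate r, one contributed unit becomes (1 + r) in the shared codebase effort and returns 6.2 × (1 + r) / 7 to the contributor.
Setting this equal to 1: 1 + r = 7/6.2 = 1.1290.
So the minimum matching rate is r = 1.1290 − 1 = 0.129.

0.129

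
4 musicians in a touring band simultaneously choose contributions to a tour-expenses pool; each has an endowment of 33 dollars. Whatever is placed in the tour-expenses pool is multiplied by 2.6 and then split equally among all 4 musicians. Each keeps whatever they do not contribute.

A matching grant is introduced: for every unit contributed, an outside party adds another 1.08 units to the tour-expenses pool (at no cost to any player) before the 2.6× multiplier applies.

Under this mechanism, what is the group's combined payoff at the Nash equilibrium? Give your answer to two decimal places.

713.86 dollars

Under the mechanism each unit contributed yields 2.6 × 2.08 / 4 = 1.3520 back to its contributor per unit of net cost, which exceeds 1, making full contribution the dominant choice for everyone.
So the Nash equilibrium is full contribution by all 4; the group earns 2.6 × 2.08 × 132 = 713.86.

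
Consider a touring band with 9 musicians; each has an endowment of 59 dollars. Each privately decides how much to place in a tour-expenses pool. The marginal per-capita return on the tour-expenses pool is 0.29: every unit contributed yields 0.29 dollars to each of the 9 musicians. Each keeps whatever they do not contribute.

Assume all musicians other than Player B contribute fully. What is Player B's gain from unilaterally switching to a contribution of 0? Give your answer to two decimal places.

Switching from a contribution of 59 to 0 lets Player B keep an extra 59 dollars, but lowers the tour-expenses pool by 59, which costs Player B their own share of that drop: 0.29 × 59 = 17.11.
Net gain = 59 − 17.11 = 41.89. The private return per contributed unit (0.29) is below 1, so free-riding is indeed the best response regardless of what the others do.

41.89 dollars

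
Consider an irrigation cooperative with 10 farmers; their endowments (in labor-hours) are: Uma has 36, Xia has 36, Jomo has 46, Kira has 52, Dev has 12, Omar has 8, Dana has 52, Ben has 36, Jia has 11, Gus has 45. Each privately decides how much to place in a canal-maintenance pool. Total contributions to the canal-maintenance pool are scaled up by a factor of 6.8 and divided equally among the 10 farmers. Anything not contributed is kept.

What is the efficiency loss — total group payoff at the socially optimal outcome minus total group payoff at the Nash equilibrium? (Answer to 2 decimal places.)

1937.20 labor-hours

The private return per contributed unit is 6.8/10 = 0.6800 < 1 for every player regardless of endowment, so the Nash equilibrium is zero contribution and the group total is Σ E_j = 36 + 36 + 46 + 52 + 12 + 8 + 52 + 36 + 11 + 45 = 334.
Each contributed unit returns 6.800 to the group, so the social optimum is full contribution by everyone: group total = 6.800 × 334 = 2271.20.
Efficiency loss = (6.800 − 1) × 334 = 1937.20.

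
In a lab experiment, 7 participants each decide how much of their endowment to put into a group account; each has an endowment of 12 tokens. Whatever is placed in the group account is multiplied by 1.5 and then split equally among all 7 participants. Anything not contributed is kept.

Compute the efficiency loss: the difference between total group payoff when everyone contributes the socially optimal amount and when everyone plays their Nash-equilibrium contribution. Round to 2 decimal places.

42.00 tokens

Each contributed unit returns 1.5/7 = 0.2143 to its contributor — below 1 — so contributing 0 is dominant for every player. At the Nash equilibrium everyone keeps their 12, and the group total is 7 × 12 = 84.
Each contributed unit returns 1.500 to the group as a whole (0.2143 to each of 7 players), which exceeds 1, so the social optimum is full contribution: group total = 1.500 × 84 = 126.00.
Efficiency loss = 126.00 − 84 = 42.00.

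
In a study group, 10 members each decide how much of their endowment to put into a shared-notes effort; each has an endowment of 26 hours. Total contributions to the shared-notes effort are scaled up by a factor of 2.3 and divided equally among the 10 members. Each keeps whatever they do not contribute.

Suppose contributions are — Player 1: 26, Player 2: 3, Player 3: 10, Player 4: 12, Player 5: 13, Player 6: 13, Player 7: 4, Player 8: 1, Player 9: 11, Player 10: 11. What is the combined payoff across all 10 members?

395.20 hours

Total contributed: 26 + 3 + 10 + 12 + 13 + 13 + 4 + 1 + 11 + 11 = 104; total kept: 10 × 26 − 104 = 156.
The shared-notes effort pays out 2.3 × 104 = 239.20 in aggregate.
Group total = 156 + 239.20 = 395.20.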